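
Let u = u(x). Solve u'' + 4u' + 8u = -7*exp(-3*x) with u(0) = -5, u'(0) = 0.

u = -7*exp(-3*x)/5 - 57*exp(-2*x)*sin(2*x)/10 - 18*cos(2*x)*exp(-2*x)/5

Characteristic equation r² + 4r + 8 = 0 has discriminant (4)² - 4·(8) = -16 < 0, so r = -2 ± 2i.
Hence u_h = C1*cos(2*x)*exp(-2*x) + C2*exp(-2*x)*sin(2*x).
Try u_p = A*exp(-3*x). Substituting into the equation and dividing by exp(-3*x) gives A = -7/5, so u_p = -7*exp(-3*x)/5.
General solution: u = -7*exp(-3*x)/5 + C1*cos(2*x)*exp(-2*x) + C2*exp(-2*x)*sin(2*x).
Apply the initial conditions: u(0) = -7/5 + C1 = -5 and u'(0) = 21/5 - 2*C1 + 2*C2 = 0. Solving gives C1 = -18/5, C2 = -57/10.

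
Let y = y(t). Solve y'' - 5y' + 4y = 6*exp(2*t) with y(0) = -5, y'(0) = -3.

y = -3*exp(2*t) - 11*exp(t)/3 + 5*exp(4*t)/3

Characteristic equation r² - 5r + 4 = 0 factors as (r - 4)(r - 1) = 0, so r = 4, 1.
Hence y_h = C1*exp(4*t) + C2*exp(t).
Try y_p = A*exp(2*t). Substituting into the equation and dividing by exp(2*t) gives A = -3, so y_p = -3*exp(2*t).
General solution: y = -3*exp(2*t) + C1*exp(4*t) + C2*exp(t).
Apply the initial conditions: y(0) = -3 + C1 + C2 = -5 and y'(0) = -6 + C2 + 4*C1 = -3. Solving gives C1 = 5/3, C2 = -11/3.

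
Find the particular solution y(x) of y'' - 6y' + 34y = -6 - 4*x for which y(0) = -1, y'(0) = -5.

y = -57/289 - 2*x/17 - 232*cos(5*x)*exp(3*x)/289 - 143*exp(3*x)*sin(5*x)/289

Characteristic equation r² - 6r + 34 = 0 has discriminant (-6)² - 4·(34) = -100 < 0, so r = 3 ± 5i.
Hence y_h = C1*cos(5*x)*exp(3*x) + C2*exp(3*x)*sin(5*x).
For the particular solution try y_p = A0 + A1*x. Substituting and matching coefficients of each power of x gives A0 = -57/289, A1 = -2/17, so y_p = -57/289 - 2*x/17.
General solution: y = -57/289 - 2*x/17 + C1*cos(5*x)*exp(3*x) + C2*exp(3*x)*sin(5*x).
Apply the initial conditions: y(0) = -57/289 + C1 = -1 and y'(0) = -2/17 + 3*C1 + 5*C2 = -5. Solving gives C1 = -232/289, C2 = -143/289.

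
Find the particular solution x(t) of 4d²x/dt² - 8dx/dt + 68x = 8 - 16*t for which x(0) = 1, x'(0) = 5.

x = 26/289 - 4*t/17 + 263*cos(4*t)*exp(t)/289 + 625*exp(t)*sin(4*t)/578

Divide through by 4: x'' - 2x' + 17x = 2 - 4*t.
Characteristic equation r² - 2r + 17 = 0 has discriminant (-2)² - 4·(17) = -64 < 0, so r = 1 ± 4i.
Hence x_h = C1*cos(4*t)*exp(t) + C2*exp(t)*sin(4*t).
For the particular solution try x_p = A0 + A1*t. Substituting and matching coefficients of each power of t gives A0 = 26/289, A1 = -4/17, so x_p = 26/289 - 4*t/17.
General solution: x = 26/289 - 4*t/17 + C1*cos(4*t)*exp(t) + C2*exp(t)*sin(4*t).
Apply the initial conditions: x(0) = 26/289 + C1 = 1 and x'(0) = -4/17 + C1 + 4*C2 = 5. Solving gives C1 = 263/289, C2 = 625/578.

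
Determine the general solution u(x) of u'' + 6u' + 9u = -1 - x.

Characteristic equation r² + 6r + 9 = 0 has discriminant (6)² - 4·(9) = 0, so r = -3 is a repeated root.
Hence u_h = (C1 + C2*x)*exp(-3*x).
For the particular solution try u_p = A0 + A1*x. Substituting and matching coefficients of each power of x gives A0 = -1/27, A1 = -1/9, so u_p = -1/27 - x/9.

u = -1/27 - x/9 + C1*exp(-3*x) + C2*x*exp(-3*x)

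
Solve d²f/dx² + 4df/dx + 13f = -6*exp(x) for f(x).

Characteristic equation r² + 4r + 13 = 0 has discriminant (4)² - 4·(13) = -36 < 0, so r = -2 ± 3i.
Hence f_h = C1*cos(3*x)*exp(-2*x) + C2*exp(-2*x)*sin(3*x).
Try f_p = A*exp(x). Substituting into the equation and dividing by exp(x) gives A = -1/3, so f_p = -exp(x)/3.

f = -exp(x)/3 + C1*cos(3*x)*exp(-2*x) + C2*exp(-2*x)*sin(3*x)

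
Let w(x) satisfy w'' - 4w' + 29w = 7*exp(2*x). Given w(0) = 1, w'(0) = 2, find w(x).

w = 7*exp(2*x)/25 + 18*cos(5*x)*exp(2*x)/25

Characteristic equation r² - 4r + 29 = 0 has discriminant (-4)² - 4·(29) = -100 < 0, so r = 2 ± 5i.
Hence w_h = C1*cos(5*x)*exp(2*x) + C2*exp(2*x)*sin(5*x).
Try w_p = A*exp(2*x). Substituting into the equation and dividing by exp(2*x) gives A = 7/25, so w_p = 7*exp(2*x)/25.
General solution: w = 7*exp(2*x)/25 + C1*cos(5*x)*exp(2*x) + C2*exp(2*x)*sin(5*x).
Apply the initial conditions: w(0) = 7/25 + C1 = 1 and w'(0) = 14/25 + 2*C1 + 5*C2 = 2. Solving gives C1 = 18/25, C2 = 0.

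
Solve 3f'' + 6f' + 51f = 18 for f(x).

f = 6/17 + C1*cos(4*x)*exp(-x) + C2*exp(-x)*sin(4*x)

Divide through by 3: f'' + 2f' + 17f = 6.
Characteristic equation r² + 2r + 17 = 0 has discriminant (2)² - 4·(17) = -64 < 0, so r = -1 ± 4i.
Hence f_h = C1*cos(4*x)*exp(-x) + C2*exp(-x)*sin(4*x).
For the particular solution try f_p = A0. Substituting and matching coefficients of each power of x gives A0 = 6/17, so f_p = 6/17.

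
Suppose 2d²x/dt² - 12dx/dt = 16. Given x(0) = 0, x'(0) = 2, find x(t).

x = -5/9 - 4*t/3 + 5*exp(6*t)/9

Divide through by 2: x'' - 6x' = 8.
Characteristic equation r² - 6r = 0 factors as (r - 6)r = 0, so r = 6, 0.
Hence x_h = C1*exp(6*t) + C2.
Since 1 solves the homogeneous equation (r = 0 is a root of multiplicity 1), multiply the trial by t. Try x_p = A*t. Substituting into the equation and dividing by 1 gives A = -4/3, so x_p = -4*t/3.
General solution: x = C2 - 4*t/3 + C1*exp(6*t).
Apply the initial conditions: x(0) = C1 + C2 = 0 and x'(0) = -4/3 + 6*C1 = 2. Solving gives C1 = 5/9, C2 = -5/9.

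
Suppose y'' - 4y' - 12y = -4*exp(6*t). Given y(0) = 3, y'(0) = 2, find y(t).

y = 17*exp(6*t)/16 + 31*exp(-2*t)/16 - t*exp(6*t)/2

Characteristic equation r² - 4r - 12 = 0 factors as (r + 2)(r - 6) = 0, so r = -2, 6.
Hence y_h = C1*exp(-2*t) + C2*exp(6*t).
Since exp(6*t) solves the homogeneous equation (r = 6 is a root of multiplicity 1), multiply the trial by t. Try y_p = A*t*exp(6*t). Substituting into the equation and dividing by exp(6*t) gives A = -1/2, so y_p = -t*exp(6*t)/2.
General solution: y = C1*exp(-2*t) + C2*exp(6*t) - t*exp(6*t)/2.
Apply the initial conditions: y(0) = C1 + C2 = 3 and y'(0) = -1/2 - 2*C1 + 6*C2 = 2. Solving gives C1 = 31/16, C2 = 17/16.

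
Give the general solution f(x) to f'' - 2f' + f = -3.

f = -3 + C1*exp(x) + C2*x*exp(x)

Characteristic equation r² - 2r + 1 = 0 has discriminant (-2)² - 4·(1) = 0, so r = 1 is a repeated root.
Hence f_h = (C1 + C2*x)*exp(x).
For the particular solution try f_p = A0. Substituting and matching coefficients of each power of x gives A0 = -3, so f_p = -3.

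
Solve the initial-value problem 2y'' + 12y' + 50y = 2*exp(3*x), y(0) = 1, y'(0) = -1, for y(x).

y = exp(3*x)/52 + 49*exp(-3*x)*sin(4*x)/104 + 51*cos(4*x)*exp(-3*x)/52

Divide through by 2: y'' + 6y' + 25y = exp(3*x).
Characteristic equation r² + 6r + 25 = 0 has discriminant (6)² - 4·(25) = -64 < 0, so r = -3 ± 4i.
Hence y_h = C1*cos(4*x)*exp(-3*x) + C2*exp(-3*x)*sin(4*x).
Try y_p = A*exp(3*x). Substituting into the equation and dividing by exp(3*x) gives A = 1/52, so y_p = exp(3*x)/52.
General solution: y = exp(3*x)/52 + C1*cos(4*x)*exp(-3*x) + C2*exp(-3*x)*sin(4*x).
Apply the initial conditions: y(0) = 1/52 + C1 = 1 and y'(0) = 3/52 - 3*C1 + 4*C2 = -1. Solving gives C1 = 51/52, C2 = 49/104.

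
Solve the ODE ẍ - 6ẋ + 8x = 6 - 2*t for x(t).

x = 9/16 - t/4 + C1*exp(2*t) + C2*exp(4*t)

Characteristic equation r² - 6r + 8 = 0 factors as (r - 2)(r - 4) = 0, so r = 2, 4.
Hence x_h = C1*exp(2*t) + C2*exp(4*t).
For the particular solution try x_p = A0 + A1*t. Substituting and matching coefficients of each power of t gives A0 = 9/16, A1 = -1/4, so x_p = 9/16 - t/4.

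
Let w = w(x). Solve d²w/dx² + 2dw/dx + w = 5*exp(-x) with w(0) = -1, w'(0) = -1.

Characteristic equation r² + 2r + 1 = 0 has discriminant (2)² - 4·(1) = 0, so r = -1 is a repeated root.
Hence w_h = (C1 + C2*x)*exp(-x).
Since exp(-x) solves the homogeneous equation (r = -1 is a root of multiplicity 2), multiply the trial by x^2. Try w_p = A*x^2*exp(-x). Substituting into the equation and dividing by exp(-x) gives A = 5/2, so w_p = 5*x^2*exp(-x)/2.
General solution: w = C1*exp(-x) + 5*x^2*exp(-x)/2 + C2*x*exp(-x).
Apply the initial conditions: w(0) = C1 = -1 and w'(0) = C2 - C1 = -1. Solving gives C1 = -1, C2 = -2.

w = -exp(-x) - 2*x*exp(-x) + 5*x**2*exp(-x)/2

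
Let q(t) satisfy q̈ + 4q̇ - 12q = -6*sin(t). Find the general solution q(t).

Characteristic equation r² + 4r - 12 = 0 factors as (r - 2)(r + 6) = 0, so r = 2, -6.
Hence q_h = C1*exp(2*t) + C2*exp(-6*t).
Try q_p = A*cos(t) + B*sin(t). Substituting and equating the coefficients of cos(t) and sin(t) gives A = 24/185, B = 78/185, so q_p = 24*cos(t)/185 + 78*sin(t)/185.

q = 24*cos(t)/185 + 78*sin(t)/185 + C1*exp(2*t) + C2*exp(-6*t)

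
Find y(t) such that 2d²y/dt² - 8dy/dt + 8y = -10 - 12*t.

Divide through by 2: y'' - 4y' + 4y = -5 - 6*t.
Characteristic equation r² - 4r + 4 = 0 has discriminant (-4)² - 4·(4) = 0, so r = 2 is a repeated root.
Hence y_h = (C1 + C2*t)*exp(2*t).
For the particular solution try y_p = A0 + A1*t. Substituting and matching coefficients of each power of t gives A0 = -11/4, A1 = -3/2, so y_p = -11/4 - 3*t/2.

y = -11/4 - 3*t/2 + C1*exp(2*t) + C2*t*exp(2*t)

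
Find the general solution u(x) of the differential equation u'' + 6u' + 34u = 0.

u = C1*cos(5*x)*exp(-3*x) + C2*exp(-3*x)*sin(5*x)

Characteristic equation r² + 6r + 34 = 0 has discriminant (6)² - 4·(34) = -100 < 0, so r = -3 ± 5i.
Hence u_h = C1*cos(5*x)*exp(-3*x) + C2*exp(-3*x)*sin(5*x).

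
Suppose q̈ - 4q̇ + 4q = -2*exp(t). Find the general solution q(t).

q = -2*exp(t) + C1*exp(2*t) + C2*t*exp(2*t)

Characteristic equation r² - 4r + 4 = 0 has discriminant (-4)² - 4·(4) = 0, so r = 2 is a repeated root.
Hence q_h = (C1 + C2*t)*exp(2*t).
Try q_p = A*exp(t). Substituting into the equation and dividing by exp(t) gives A = -2, so q_p = -2*exp(t).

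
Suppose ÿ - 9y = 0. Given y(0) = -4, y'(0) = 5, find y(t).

y = -17*exp(-3*t)/6 - 7*exp(3*t)/6

Characteristic equation r² - 9 = 0 factors as (r - 3)(r + 3) = 0, so r = 3, -3.
Hence y_h = C1*exp(3*t) + C2*exp(-3*t).
Apply the initial conditions: y(0) = C1 + C2 = -4 and y'(0) = -3*C2 + 3*C1 = 5. Solving gives C1 = -7/6, C2 = -17/6.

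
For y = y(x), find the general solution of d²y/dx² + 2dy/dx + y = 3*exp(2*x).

Characteristic equation r² + 2r + 1 = 0 has discriminant (2)² - 4·(1) = 0, so r = -1 is a repeated root.
Hence y_h = (C1 + C2*x)*exp(-x).
Try y_p = A*exp(2*x). Substituting into the equation and dividing by exp(2*x) gives A = 1/3, so y_p = exp(2*x)/3.

y = exp(2*x)/3 + C1*exp(-x) + C2*x*exp(-x)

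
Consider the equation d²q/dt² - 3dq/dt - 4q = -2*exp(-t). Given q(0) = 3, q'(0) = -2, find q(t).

q = 3*exp(4*t)/25 + 72*exp(-t)/25 + 2*t*exp(-t)/5

Characteristic equation r² - 3r - 4 = 0 factors as (r - 4)(r + 1) = 0, so r = 4, -1.
Hence q_h = C1*exp(4*t) + C2*exp(-t).
Since exp(-t) solves the homogeneous equation (r = -1 is a root of multiplicity 1), multiply the trial by t. Try q_p = A*t*exp(-t). Substituting into the equation and dividing by exp(-t) gives A = 2/5, so q_p = 2*t*exp(-t)/5.
General solution: q = C1*exp(4*t) + C2*exp(-t) + 2*t*exp(-t)/5.
Apply the initial conditions: q(0) = C1 + C2 = 3 and q'(0) = 2/5 - C2 + 4*C1 = -2. Solving gives C1 = 3/25, C2 = 72/25.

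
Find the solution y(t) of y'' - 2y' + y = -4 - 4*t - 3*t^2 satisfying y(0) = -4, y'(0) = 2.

y = -30 - 16*t - 3*t**2 + 26*exp(t) - 8*t*exp(t)

Characteristic equation r² - 2r + 1 = 0 has discriminant (-2)² - 4·(1) = 0, so r = 1 is a repeated root.
Hence y_h = (C1 + C2*t)*exp(t).
For the particular solution try y_p = A0 + A1*t + A2*t^2. Substituting and matching coefficients of each power of t gives A0 = -30, A1 = -16, A2 = -3, so y_p = -30 - 16*t - 3*t^2.
General solution: y = -30 - 16*t - 3*t^2 + C1*exp(t) + C2*t*exp(t).
Apply the initial conditions: y(0) = -30 + C1 = -4 and y'(0) = -16 + C1 + C2 = 2. Solving gives C1 = 26, C2 = -8.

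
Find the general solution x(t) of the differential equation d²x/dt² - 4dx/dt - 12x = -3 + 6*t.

x = 5/12 - t/2 + C1*exp(-2*t) + C2*exp(6*t)

Characteristic equation r² - 4r - 12 = 0 factors as (r + 2)(r - 6) = 0, so r = -2, 6.
Hence x_h = C1*exp(-2*t) + C2*exp(6*t).
For the particular solution try x_p = A0 + A1*t. Substituting and matching coefficients of each power of t gives A0 = 5/12, A1 = -1/2, so x_p = 5/12 - t/2.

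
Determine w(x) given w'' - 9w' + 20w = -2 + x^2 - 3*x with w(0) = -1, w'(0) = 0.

w = -609/4000 - 139*exp(4*x)/32 - 21*x/200 + x**2/20 + 437*exp(5*x)/125

Characteristic equation r² - 9r + 20 = 0 factors as (r - 5)(r - 4) = 0, so r = 5, 4.
Hence w_h = C1*exp(5*x) + C2*exp(4*x).
For the particular solution try w_p = A0 + A1*x + A2*x^2. Substituting and matching coefficients of each power of x gives A0 = -609/4000, A1 = -21/200, A2 = 1/20, so w_p = -609/4000 - 21*x/200 + x^2/20.
General solution: w = -609/4000 - 21*x/200 + x^2/20 + C1*exp(5*x) + C2*exp(4*x).
Apply the initial conditions: w(0) = -609/4000 + C1 + C2 = -1 and w'(0) = -21/200 + 4*C2 + 5*C1 = 0. Solving gives C1 = 437/125, C2 = -139/32.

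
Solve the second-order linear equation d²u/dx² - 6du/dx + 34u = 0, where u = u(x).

Characteristic equation r² - 6r + 34 = 0 has discriminant (-6)² - 4·(34) = -100 < 0, so r = 3 ± 5i.
Hence u_h = C1*cos(5*x)*exp(3*x) + C2*exp(3*x)*sin(5*x).

u = C1*cos(5*x)*exp(3*x) + C2*exp(3*x)*sin(5*x)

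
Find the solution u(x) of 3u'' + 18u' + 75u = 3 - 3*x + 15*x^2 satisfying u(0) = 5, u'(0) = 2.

Divide through by 3: u'' + 6u' + 25u = 1 - x + 5*x^2.
Characteristic equation r² + 6r + 25 = 0 has discriminant (6)² - 4·(25) = -64 < 0, so r = -3 ± 4i.
Hence u_h = C1*cos(4*x)*exp(-3*x) + C2*exp(-3*x)*sin(4*x).
For the particular solution try u_p = A0 + A1*x + A2*x^2. Substituting and matching coefficients of each power of x gives A0 = 177/3125, A1 = -17/125, A2 = 1/5, so u_p = 177/3125 - 17*x/125 + x^2/5.
General solution: u = 177/3125 - 17*x/125 + x^2/5 + C1*cos(4*x)*exp(-3*x) + C2*exp(-3*x)*sin(4*x).
Apply the initial conditions: u(0) = 177/3125 + C1 = 5 and u'(0) = -17/125 - 3*C1 + 4*C2 = 2. Solving gives C1 = 15448/3125, C2 = 53019/12500.

u = 177/3125 - 17*x/125 + x**2/5 + 15448*cos(4*x)*exp(-3*x)/3125 + 53019*exp(-3*x)*sin(4*x)/12500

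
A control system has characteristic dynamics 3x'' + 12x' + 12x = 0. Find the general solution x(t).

x = C1*exp(-2*t) + C2*t*exp(-2*t)

Divide through by 3: x'' + 4x' + 4x = 0.
Characteristic equation r² + 4r + 4 = 0 has discriminant (4)² - 4·(4) = 0, so r = -2 is a repeated root.
Hence x_h = (C1 + C2*t)*exp(-2*t).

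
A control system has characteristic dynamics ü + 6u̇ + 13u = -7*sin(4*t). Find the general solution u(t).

Characteristic equation r² + 6r + 13 = 0 has discriminant (6)² - 4·(13) = -16 < 0, so r = -3 ± 2i.
Hence u_h = C1*cos(2*t)*exp(-3*t) + C2*exp(-3*t)*sin(2*t).
Try u_p = A*cos(4*t) + B*sin(4*t). Substituting and equating the coefficients of cos(4t) and sin(4t) gives A = 56/195, B = 7/195, so u_p = 7*sin(4*t)/195 + 56*cos(4*t)/195.

u = 7*sin(4*t)/195 + 56*cos(4*t)/195 + C1*cos(2*t)*exp(-3*t) + C2*exp(-3*t)*sin(2*t)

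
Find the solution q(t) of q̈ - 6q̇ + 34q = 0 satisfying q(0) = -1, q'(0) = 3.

Characteristic equation r² - 6r + 34 = 0 has discriminant (-6)² - 4·(34) = -100 < 0, so r = 3 ± 5i.
Hence q_h = C1*cos(5*t)*exp(3*t) + C2*exp(3*t)*sin(5*t).
Apply the initial conditions: q(0) = C1 = -1 and q'(0) = 3*C1 + 5*C2 = 3. Solving gives C1 = -1, C2 = 6/5.

q = -cos(5*t)*exp(3*t) + 6*exp(3*t)*sin(5*t)/5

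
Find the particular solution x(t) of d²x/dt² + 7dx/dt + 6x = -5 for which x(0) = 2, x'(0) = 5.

Characteristic equation r² + 7r + 6 = 0 factors as (r + 6)(r + 1) = 0, so r = -6, -1.
Hence x_h = C1*exp(-6*t) + C2*exp(-t).
For the particular solution try x_p = A0. Substituting and matching coefficients of each power of t gives A0 = -5/6, so x_p = -5/6.
General solution: x = -5/6 + C1*exp(-6*t) + C2*exp(-t).
Apply the initial conditions: x(0) = -5/6 + C1 + C2 = 2 and x'(0) = -C2 - 6*C1 = 5. Solving gives C1 = -47/30, C2 = 22/5.

x = -5/6 - 47*exp(-6*t)/30 + 22*exp(-t)/5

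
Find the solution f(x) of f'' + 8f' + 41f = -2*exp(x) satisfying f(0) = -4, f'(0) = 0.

f = -exp(x)/25 - 99*cos(5*x)*exp(-4*x)/25 - 79*exp(-4*x)*sin(5*x)/25

Characteristic equation r² + 8r + 41 = 0 has discriminant (8)² - 4·(41) = -100 < 0, so r = -4 ± 5i.
Hence f_h = C1*cos(5*x)*exp(-4*x) + C2*exp(-4*x)*sin(5*x).
Try f_p = A*exp(x). Substituting into the equation and dividing by exp(x) gives A = -1/25, so f_p = -exp(x)/25.
General solution: f = -exp(x)/25 + C1*cos(5*x)*exp(-4*x) + C2*exp(-4*x)*sin(5*x).
Apply the initial conditions: f(0) = -1/25 + C1 = -4 and f'(0) = -1/25 - 4*C1 + 5*C2 = 0. Solving gives C1 = -99/25, C2 = -79/25.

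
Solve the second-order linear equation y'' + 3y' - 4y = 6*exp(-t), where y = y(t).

y = -exp(-t) + C1*exp(-4*t) + C2*exp(t)

Characteristic equation r² + 3r - 4 = 0 factors as (r + 4)(r - 1) = 0, so r = -4, 1.
Hence y_h = C1*exp(-4*t) + C2*exp(t).
Try y_p = A*exp(-t). Substituting into the equation and dividing by exp(-t) gives A = -1, so y_p = -exp(-t).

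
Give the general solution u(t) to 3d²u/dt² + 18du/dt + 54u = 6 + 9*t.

u = 1/18 + t/6 + C1*cos(3*t)*exp(-3*t) + C2*exp(-3*t)*sin(3*t)

Divide through by 3: u'' + 6u' + 18u = 2 + 3*t.
Characteristic equation r² + 6r + 18 = 0 has discriminant (6)² - 4·(18) = -36 < 0, so r = -3 ± 3i.
Hence u_h = C1*cos(3*t)*exp(-3*t) + C2*exp(-3*t)*sin(3*t).
For the particular solution try u_p = A0 + A1*t. Substituting and matching coefficients of each power of t gives A0 = 1/18, A1 = 1/6, so u_p = 1/18 + t/6.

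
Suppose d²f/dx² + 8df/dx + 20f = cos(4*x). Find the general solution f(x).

Characteristic equation r² + 8r + 20 = 0 has discriminant (8)² - 4·(20) = -16 < 0, so r = -4 ± 2i.
Hence f_h = C1*cos(2*x)*exp(-4*x) + C2*exp(-4*x)*sin(2*x).
Try f_p = A*cos(4*x) + B*sin(4*x). Substituting and equating the coefficients of cos(4x) and sin(4x) gives A = 1/260, B = 2/65, so f_p = cos(4*x)/260 + 2*sin(4*x)/65.

f = cos(4*x)/260 + 2*sin(4*x)/65 + C1*cos(2*x)*exp(-4*x) + C2*exp(-4*x)*sin(2*x)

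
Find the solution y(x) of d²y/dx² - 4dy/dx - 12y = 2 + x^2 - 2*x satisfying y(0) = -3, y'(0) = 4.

y = -55/216 - 185*exp(6*x)/864 - 81*exp(-2*x)/32 - x**2/12 + 2*x/9

Characteristic equation r² - 4r - 12 = 0 factors as (r + 2)(r - 6) = 0, so r = -2, 6.
Hence y_h = C1*exp(-2*x) + C2*exp(6*x).
For the particular solution try y_p = A0 + A1*x + A2*x^2. Substituting and matching coefficients of each power of x gives A0 = -55/216, A1 = 2/9, A2 = -1/12, so y_p = -55/216 - x^2/12 + 2*x/9.
General solution: y = -55/216 - x^2/12 + 2*x/9 + C1*exp(-2*x) + C2*exp(6*x).
Apply the initial conditions: y(0) = -55/216 + C1 + C2 = -3 and y'(0) = 2/9 - 2*C1 + 6*C2 = 4. Solving gives C1 = -81/32, C2 = -185/864.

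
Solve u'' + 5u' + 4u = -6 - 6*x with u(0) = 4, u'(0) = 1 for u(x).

u = 3/8 - 49*exp(-4*x)/24 - 3*x/2 + 17*exp(-x)/3

Characteristic equation r² + 5r + 4 = 0 factors as (r + 4)(r + 1) = 0, so r = -4, -1.
Hence u_h = C1*exp(-4*x) + C2*exp(-x).
For the particular solution try u_p = A0 + A1*x. Substituting and matching coefficients of each power of x gives A0 = 3/8, A1 = -3/2, so u_p = 3/8 - 3*x/2.
General solution: u = 3/8 - 3*x/2 + C1*exp(-4*x) + C2*exp(-x).
Apply the initial conditions: u(0) = 3/8 + C1 + C2 = 4 and u'(0) = -3/2 - C2 - 4*C1 = 1. Solving gives C1 = -49/24, C2 = 17/3.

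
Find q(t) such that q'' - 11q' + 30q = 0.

Characteristic equation r² - 11r + 30 = 0 factors as (r - 5)(r - 6) = 0, so r = 5, 6.
Hence q_h = C1*exp(5*t) + C2*exp(6*t).

q = C1*exp(5*t) + C2*exp(6*t)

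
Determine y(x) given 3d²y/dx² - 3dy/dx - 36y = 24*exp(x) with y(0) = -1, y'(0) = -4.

Divide through by 3: y'' - y' - 12y = 8*exp(x).
Characteristic equation r² - r - 12 = 0 factors as (r - 4)(r + 3) = 0, so r = 4, -3.
Hence y_h = C1*exp(4*x) + C2*exp(-3*x).
Try y_p = A*exp(x). Substituting into the equation and dividing by exp(x) gives A = -2/3, so y_p = -2*exp(x)/3.
General solution: y = -2*exp(x)/3 + C1*exp(4*x) + C2*exp(-3*x).
Apply the initial conditions: y(0) = -2/3 + C1 + C2 = -1 and y'(0) = -2/3 - 3*C2 + 4*C1 = -4. Solving gives C1 = -13/21, C2 = 2/7.

y = -13*exp(4*x)/21 - 2*exp(x)/3 + 2*exp(-3*x)/7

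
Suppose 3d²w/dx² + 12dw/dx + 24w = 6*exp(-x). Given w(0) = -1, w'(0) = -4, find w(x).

Divide through by 3: w'' + 4w' + 8w = 2*exp(-x).
Characteristic equation r² + 4r + 8 = 0 has discriminant (4)² - 4·(8) = -16 < 0, so r = -2 ± 2i.
Hence w_h = C1*cos(2*x)*exp(-2*x) + C2*exp(-2*x)*sin(2*x).
Try w_p = A*exp(-x). Substituting into the equation and dividing by exp(-x) gives A = 2/5, so w_p = 2*exp(-x)/5.
General solution: w = 2*exp(-x)/5 + C1*cos(2*x)*exp(-2*x) + C2*exp(-2*x)*sin(2*x).
Apply the initial conditions: w(0) = 2/5 + C1 = -1 and w'(0) = -2/5 - 2*C1 + 2*C2 = -4. Solving gives C1 = -7/5, C2 = -16/5.

w = 2*exp(-x)/5 - 16*exp(-2*x)*sin(2*x)/5 - 7*cos(2*x)*exp(-2*x)/5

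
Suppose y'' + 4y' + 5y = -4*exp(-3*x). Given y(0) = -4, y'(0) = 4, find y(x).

y = -2*exp(-3*x) - 6*exp(-2*x)*sin(x) - 2*cos(x)*exp(-2*x)

Characteristic equation r² + 4r + 5 = 0 has discriminant (4)² - 4·(5) = -4 < 0, so r = -2 ± i.
Hence y_h = C1*cos(x)*exp(-2*x) + C2*exp(-2*x)*sin(x).
Try y_p = A*exp(-3*x). Substituting into the equation and dividing by exp(-3*x) gives A = -2, so y_p = -2*exp(-3*x).
General solution: y = -2*exp(-3*x) + C1*cos(x)*exp(-2*x) + C2*exp(-2*x)*sin(x).
Apply the initial conditions: y(0) = -2 + C1 = -4 and y'(0) = 6 + C2 - 2*C1 = 4. Solving gives C1 = -2, C2 = -6.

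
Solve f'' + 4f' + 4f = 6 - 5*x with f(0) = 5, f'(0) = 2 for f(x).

Characteristic equation r² + 4r + 4 = 0 has discriminant (4)² - 4·(4) = 0, so r = -2 is a repeated root.
Hence f_h = (C1 + C2*x)*exp(-2*x).
For the particular solution try f_p = A0 + A1*x. Substituting and matching coefficients of each power of x gives A0 = 11/4, A1 = -5/4, so f_p = 11/4 - 5*x/4.
General solution: f = 11/4 - 5*x/4 + C1*exp(-2*x) + C2*x*exp(-2*x).
Apply the initial conditions: f(0) = 11/4 + C1 = 5 and f'(0) = -5/4 + C2 - 2*C1 = 2. Solving gives C1 = 9/4, C2 = 31/4.

f = 11/4 - 5*x/4 + 9*exp(-2*x)/4 + 31*x*exp(-2*x)/4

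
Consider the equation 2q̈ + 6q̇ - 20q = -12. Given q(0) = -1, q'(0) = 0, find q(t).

q = 3/5 - 16*exp(-5*t)/35 - 8*exp(2*t)/7

Divide through by 2: q'' + 3q' - 10q = -6.
Characteristic equation r² + 3r - 10 = 0 factors as (r - 2)(r + 5) = 0, so r = 2, -5.
Hence q_h = C1*exp(2*t) + C2*exp(-5*t).
For the particular solution try q_p = A0. Substituting and matching coefficients of each power of t gives A0 = 3/5, so q_p = 3/5.
General solution: q = 3/5 + C1*exp(2*t) + C2*exp(-5*t).
Apply the initial conditions: q(0) = 3/5 + C1 + C2 = -1 and q'(0) = -5*C2 + 2*C1 = 0. Solving gives C1 = -8/7, C2 = -16/35.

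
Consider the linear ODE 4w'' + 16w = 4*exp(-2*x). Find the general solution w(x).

w = exp(-2*x)/8 + C1*cos(2*x) + C2*sin(2*x)

Divide through by 4: w'' + 4w = exp(-2*x).
Characteristic equation r² + 4 = 0 has discriminant (0)² - 4·(4) = -16 < 0, so r = ± 2i.
Hence w_h = C1*cos(2*x) + C2*sin(2*x).
Try w_p = A*exp(-2*x). Substituting into the equation and dividing by exp(-2*x) gives A = 1/8, so w_p = exp(-2*x)/8.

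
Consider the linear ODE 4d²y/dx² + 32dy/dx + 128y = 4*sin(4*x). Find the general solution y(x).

Divide through by 4: y'' + 8y' + 32y = sin(4*x).
Characteristic equation r² + 8r + 32 = 0 has discriminant (8)² - 4·(32) = -64 < 0, so r = -4 ± 4i.
Hence y_h = C1*cos(4*x)*exp(-4*x) + C2*exp(-4*x)*sin(4*x).
Try y_p = A*cos(4*x) + B*sin(4*x). Substituting and equating the coefficients of cos(4x) and sin(4x) gives A = -1/40, B = 1/80, so y_p = -cos(4*x)/40 + sin(4*x)/80.

y = -cos(4*x)/40 + sin(4*x)/80 + C1*cos(4*x)*exp(-4*x) + C2*exp(-4*x)*sin(4*x)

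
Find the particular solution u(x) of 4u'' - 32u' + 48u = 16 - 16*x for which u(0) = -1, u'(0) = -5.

u = 1/9 - 11*exp(6*x)/18 - exp(2*x)/2 - x/3

Divide through by 4: u'' - 8u' + 12u = 4 - 4*x.
Characteristic equation r² - 8r + 12 = 0 factors as (r - 2)(r - 6) = 0, so r = 2, 6.
Hence u_h = C1*exp(2*x) + C2*exp(6*x).
For the particular solution try u_p = A0 + A1*x. Substituting and matching coefficients of each power of x gives A0 = 1/9, A1 = -1/3, so u_p = 1/9 - x/3.
General solution: u = 1/9 - x/3 + C1*exp(2*x) + C2*exp(6*x).
Apply the initial conditions: u(0) = 1/9 + C1 + C2 = -1 and u'(0) = -1/3 + 2*C1 + 6*C2 = -5. Solving gives C1 = -1/2, C2 = -11/18.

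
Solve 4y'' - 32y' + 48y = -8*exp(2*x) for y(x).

Divide through by 4: y'' - 8y' + 12y = -2*exp(2*x).
Characteristic equation r² - 8r + 12 = 0 factors as (r - 6)(r - 2) = 0, so r = 6, 2.
Hence y_h = C1*exp(6*x) + C2*exp(2*x).
Since exp(2*x) solves the homogeneous equation (r = 2 is a root of multiplicity 1), multiply the trial by x. Try y_p = A*x*exp(2*x). Substituting into the equation and dividing by exp(2*x) gives A = 1/2, so y_p = x*exp(2*x)/2.

y = C1*exp(6*x) + C2*exp(2*x) + x*exp(2*x)/2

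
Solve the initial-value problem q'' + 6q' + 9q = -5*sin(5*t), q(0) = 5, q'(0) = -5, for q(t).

q = 20*sin(5*t)/289 + 75*cos(5*t)/578 + 2815*exp(-3*t)/578 + 315*t*exp(-3*t)/34

Characteristic equation r² + 6r + 9 = 0 has discriminant (6)² - 4·(9) = 0, so r = -3 is a repeated root.
Hence q_h = (C1 + C2*t)*exp(-3*t).
Try q_p = A*cos(5*t) + B*sin(5*t). Substituting and equating the coefficients of cos(5t) and sin(5t) gives A = 75/578, B = 20/289, so q_p = 20*sin(5*t)/289 + 75*cos(5*t)/578.
General solution: q = 20*sin(5*t)/289 + 75*cos(5*t)/578 + C1*exp(-3*t) + C2*t*exp(-3*t).
Apply the initial conditions: q(0) = 75/578 + C1 = 5 and q'(0) = 100/289 + C2 - 3*C1 = -5. Solving gives C1 = 2815/578, C2 = 315/34.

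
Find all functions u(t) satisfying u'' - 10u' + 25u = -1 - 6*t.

Characteristic equation r² - 10r + 25 = 0 has discriminant (-10)² - 4·(25) = 0, so r = 5 is a repeated root.
Hence u_h = (C1 + C2*t)*exp(5*t).
For the particular solution try u_p = A0 + A1*t. Substituting and matching coefficients of each power of t gives A0 = -17/125, A1 = -6/25, so u_p = -17/125 - 6*t/25.

u = -17/125 - 6*t/25 + C1*exp(5*t) + C2*t*exp(5*t)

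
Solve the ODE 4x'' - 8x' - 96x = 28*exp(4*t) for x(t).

x = -7*exp(4*t)/16 + C1*exp(6*t) + C2*exp(-4*t)

Divide through by 4: x'' - 2x' - 24x = 7*exp(4*t).
Characteristic equation r² - 2r - 24 = 0 factors as (r - 6)(r + 4) = 0, so r = 6, -4.
Hence x_h = C1*exp(6*t) + C2*exp(-4*t).
Try x_p = A*exp(4*t). Substituting into the equation and dividing by exp(4*t) gives A = -7/16, so x_p = -7*exp(4*t)/16.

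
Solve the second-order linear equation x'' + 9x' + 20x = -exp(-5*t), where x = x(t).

Characteristic equation r² + 9r + 20 = 0 factors as (r + 5)(r + 4) = 0, so r = -5, -4.
Hence x_h = C1*exp(-5*t) + C2*exp(-4*t).
Since exp(-5*t) solves the homogeneous equation (r = -5 is a root of multiplicity 1), multiply the trial by t. Try x_p = A*t*exp(-5*t). Substituting into the equation and dividing by exp(-5*t) gives A = 1, so x_p = t*exp(-5*t).

x = C1*exp(-5*t) + C2*exp(-4*t) + t*exp(-5*t)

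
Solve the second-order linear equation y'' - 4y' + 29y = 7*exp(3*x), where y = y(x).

Characteristic equation r² - 4r + 29 = 0 has discriminant (-4)² - 4·(29) = -100 < 0, so r = 2 ± 5i.
Hence y_h = C1*cos(5*x)*exp(2*x) + C2*exp(2*x)*sin(5*x).
Try y_p = A*exp(3*x). Substituting into the equation and dividing by exp(3*x) gives A = 7/26, so y_p = 7*exp(3*x)/26.

y = 7*exp(3*x)/26 + C1*cos(5*x)*exp(2*x) + C2*exp(2*x)*sin(5*x)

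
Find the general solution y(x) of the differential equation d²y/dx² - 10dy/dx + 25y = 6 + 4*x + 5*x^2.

Characteristic equation r² - 10r + 25 = 0 has discriminant (-10)² - 4·(25) = 0, so r = 5 is a repeated root.
Hence y_h = (C1 + C2*x)*exp(5*x).
For the particular solution try y_p = A0 + A1*x + A2*x^2. Substituting and matching coefficients of each power of x gives A0 = 44/125, A1 = 8/25, A2 = 1/5, so y_p = 44/125 + x^2/5 + 8*x/25.

y = 44/125 + x**2/5 + 8*x/25 + C1*exp(5*x) + C2*x*exp(5*x)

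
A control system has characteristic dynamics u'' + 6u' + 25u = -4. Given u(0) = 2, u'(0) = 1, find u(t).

Characteristic equation r² + 6r + 25 = 0 has discriminant (6)² - 4·(25) = -64 < 0, so r = -3 ± 4i.
Hence u_h = C1*cos(4*t)*exp(-3*t) + C2*exp(-3*t)*sin(4*t).
For the particular solution try u_p = A0. Substituting and matching coefficients of each power of t gives A0 = -4/25, so u_p = -4/25.
General solution: u = -4/25 + C1*cos(4*t)*exp(-3*t) + C2*exp(-3*t)*sin(4*t).
Apply the initial conditions: u(0) = -4/25 + C1 = 2 and u'(0) = -3*C1 + 4*C2 = 1. Solving gives C1 = 54/25, C2 = 187/100.

u = -4/25 + 54*cos(4*t)*exp(-3*t)/25 + 187*exp(-3*t)*sin(4*t)/100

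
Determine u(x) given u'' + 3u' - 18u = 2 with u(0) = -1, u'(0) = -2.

u = -1/9 - 22*exp(3*x)/27 - 2*exp(-6*x)/27

Characteristic equation r² + 3r - 18 = 0 factors as (r + 6)(r - 3) = 0, so r = -6, 3.
Hence u_h = C1*exp(-6*x) + C2*exp(3*x).
For the particular solution try u_p = A0. Substituting and matching coefficients of each power of x gives A0 = -1/9, so u_p = -1/9.
General solution: u = -1/9 + C1*exp(-6*x) + C2*exp(3*x).
Apply the initial conditions: u(0) = -1/9 + C1 + C2 = -1 and u'(0) = -6*C1 + 3*C2 = -2. Solving gives C1 = -2/27, C2 = -22/27.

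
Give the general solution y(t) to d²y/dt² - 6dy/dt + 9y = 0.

Characteristic equation r² - 6r + 9 = 0 has discriminant (-6)² - 4·(9) = 0, so r = 3 is a repeated root.
Hence y_h = (C1 + C2*t)*exp(3*t).

y = C1*exp(3*t) + C2*t*exp(3*t)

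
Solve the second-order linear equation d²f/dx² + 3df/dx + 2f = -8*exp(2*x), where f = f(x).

Characteristic equation r² + 3r + 2 = 0 factors as (r + 2)(r + 1) = 0, so r = -2, -1.
Hence f_h = C1*exp(-2*x) + C2*exp(-x).
Try f_p = A*exp(2*x). Substituting into the equation and dividing by exp(2*x) gives A = -2/3, so f_p = -2*exp(2*x)/3.

f = -2*exp(2*x)/3 + C1*exp(-2*x) + C2*exp(-x)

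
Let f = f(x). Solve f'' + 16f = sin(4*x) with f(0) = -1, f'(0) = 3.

Characteristic equation r² + 16 = 0 has discriminant (0)² - 4·(16) = -64 < 0, so r = ± 4i.
Hence f_h = C1*cos(4*x) + C2*sin(4*x).
Since ±4i are characteristic roots, multiply the trial by x. Try f_p = x*(A*cos(4*x) + B*sin(4*x)). Substituting and equating the coefficients of cos(4x) and sin(4x) gives A = -1/8, B = 0, so f_p = -x*cos(4*x)/8.
General solution: f = C1*cos(4*x) + C2*sin(4*x) - x*cos(4*x)/8.
Apply the initial conditions: f(0) = C1 = -1 and f'(0) = -1/8 + 4*C2 = 3. Solving gives C1 = -1, C2 = 25/32.

f = -cos(4*x) + 25*sin(4*x)/32 - x*cos(4*x)/8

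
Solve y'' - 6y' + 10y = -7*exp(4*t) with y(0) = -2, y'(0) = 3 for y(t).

y = -7*exp(4*t)/2 + 3*cos(t)*exp(3*t)/2 + 25*exp(3*t)*sin(t)/2

Characteristic equation r² - 6r + 10 = 0 has discriminant (-6)² - 4·(10) = -4 < 0, so r = 3 ± i.
Hence y_h = C1*cos(t)*exp(3*t) + C2*exp(3*t)*sin(t).
Try y_p = A*exp(4*t). Substituting into the equation and dividing by exp(4*t) gives A = -7/2, so y_p = -7*exp(4*t)/2.
General solution: y = -7*exp(4*t)/2 + C1*cos(t)*exp(3*t) + C2*exp(3*t)*sin(t).
Apply the initial conditions: y(0) = -7/2 + C1 = -2 and y'(0) = -14 + C2 + 3*C1 = 3. Solving gives C1 = 3/2, C2 = 25/2.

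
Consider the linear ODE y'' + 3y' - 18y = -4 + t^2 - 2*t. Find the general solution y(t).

Characteristic equation r² + 3r - 18 = 0 factors as (r + 6)(r - 3) = 0, so r = -6, 3.
Hence y_h = C1*exp(-6*t) + C2*exp(3*t).
For the particular solution try y_p = A0 + A1*t + A2*t^2. Substituting and matching coefficients of each power of t gives A0 = 25/108, A1 = 5/54, A2 = -1/18, so y_p = 25/108 - t^2/18 + 5*t/54.

y = 25/108 - t**2/18 + 5*t/54 + C1*exp(-6*t) + C2*exp(3*t)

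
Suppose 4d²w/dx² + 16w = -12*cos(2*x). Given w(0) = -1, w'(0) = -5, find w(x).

w = -cos(2*x) - 5*sin(2*x)/2 - 3*x*sin(2*x)/4

Divide through by 4: w'' + 4w = -3*cos(2*x).
Characteristic equation r² + 4 = 0 has discriminant (0)² - 4·(4) = -16 < 0, so r = ± 2i.
Hence w_h = C1*cos(2*x) + C2*sin(2*x).
Since ±2i are characteristic roots, multiply the trial by x. Try w_p = x*(A*cos(2*x) + B*sin(2*x)). Substituting and equating the coefficients of cos(2x) and sin(2x) gives A = 0, B = -3/4, so w_p = -3*x*sin(2*x)/4.
General solution: w = C1*cos(2*x) + C2*sin(2*x) - 3*x*sin(2*x)/4.
Apply the initial conditions: w(0) = C1 = -1 and w'(0) = 2*C2 = -5. Solving gives C1 = -1, C2 = -5/2.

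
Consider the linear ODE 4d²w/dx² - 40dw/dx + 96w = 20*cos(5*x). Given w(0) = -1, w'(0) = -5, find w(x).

Divide through by 4: w'' - 10w' + 24w = 5*cos(5*x).
Characteristic equation r² - 10r + 24 = 0 factors as (r - 4)(r - 6) = 0, so r = 4, 6.
Hence w_h = C1*exp(4*x) + C2*exp(6*x).
Try w_p = A*cos(5*x) + B*sin(5*x). Substituting and equating the coefficients of cos(5x) and sin(5x) gives A = -5/2501, B = -250/2501, so w_p = -250*sin(5*x)/2501 - 5*cos(5*x)/2501.
General solution: w = -250*sin(5*x)/2501 - 5*cos(5*x)/2501 + C1*exp(4*x) + C2*exp(6*x).
Apply the initial conditions: w(0) = -5/2501 + C1 + C2 = -1 and w'(0) = -1250/2501 + 4*C1 + 6*C2 = -5. Solving gives C1 = -61/82, C2 = -31/122.

w = -250*sin(5*x)/2501 - 61*exp(4*x)/82 - 31*exp(6*x)/122 - 5*cos(5*x)/2501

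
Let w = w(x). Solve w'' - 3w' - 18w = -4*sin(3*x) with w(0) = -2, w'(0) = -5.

w = -169*exp(6*x)/135 - 19*exp(-3*x)/27 - 2*cos(3*x)/45 + 2*sin(3*x)/15

Characteristic equation r² - 3r - 18 = 0 factors as (r + 3)(r - 6) = 0, so r = -3, 6.
Hence w_h = C1*exp(-3*x) + C2*exp(6*x).
Try w_p = A*cos(3*x) + B*sin(3*x). Substituting and equating the coefficients of cos(3x) and sin(3x) gives A = -2/45, B = 2/15, so w_p = -2*cos(3*x)/45 + 2*sin(3*x)/15.
General solution: w = -2*cos(3*x)/45 + 2*sin(3*x)/15 + C1*exp(-3*x) + C2*exp(6*x).
Apply the initial conditions: w(0) = -2/45 + C1 + C2 = -2 and w'(0) = 2/5 - 3*C1 + 6*C2 = -5. Solving gives C1 = -19/27, C2 = -169/135.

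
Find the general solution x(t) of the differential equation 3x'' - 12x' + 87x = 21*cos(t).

x = -7*sin(t)/200 + 49*cos(t)/200 + C1*cos(5*t)*exp(2*t) + C2*exp(2*t)*sin(5*t)

Divide through by 3: x'' - 4x' + 29x = 7*cos(t).
Characteristic equation r² - 4r + 29 = 0 has discriminant (-4)² - 4·(29) = -100 < 0, so r = 2 ± 5i.
Hence x_h = C1*cos(5*t)*exp(2*t) + C2*exp(2*t)*sin(5*t).
Try x_p = A*cos(t) + B*sin(t). Substituting and equating the coefficients of cos(t) and sin(t) gives A = 49/200, B = -7/200, so x_p = -7*sin(t)/200 + 49*cos(t)/200.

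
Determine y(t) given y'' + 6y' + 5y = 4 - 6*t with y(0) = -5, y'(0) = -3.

y = 56/25 - 19*exp(-t)/2 - 6*t/5 + 113*exp(-5*t)/50

Characteristic equation r² + 6r + 5 = 0 factors as (r + 1)(r + 5) = 0, so r = -1, -5.
Hence y_h = C1*exp(-t) + C2*exp(-5*t).
For the particular solution try y_p = A0 + A1*t. Substituting and matching coefficients of each power of t gives A0 = 56/25, A1 = -6/5, so y_p = 56/25 - 6*t/5.
General solution: y = 56/25 - 6*t/5 + C1*exp(-t) + C2*exp(-5*t).
Apply the initial conditions: y(0) = 56/25 + C1 + C2 = -5 and y'(0) = -6/5 - C1 - 5*C2 = -3. Solving gives C1 = -19/2, C2 = 113/50.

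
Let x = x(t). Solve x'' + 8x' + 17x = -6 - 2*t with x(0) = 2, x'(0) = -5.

x = -86/289 - 2*t/17 + 664*cos(t)*exp(-4*t)/289 + 1245*exp(-4*t)*sin(t)/289

Characteristic equation r² + 8r + 17 = 0 has discriminant (8)² - 4·(17) = -4 < 0, so r = -4 ± i.
Hence x_h = C1*cos(t)*exp(-4*t) + C2*exp(-4*t)*sin(t).
For the particular solution try x_p = A0 + A1*t. Substituting and matching coefficients of each power of t gives A0 = -86/289, A1 = -2/17, so x_p = -86/289 - 2*t/17.
General solution: x = -86/289 - 2*t/17 + C1*cos(t)*exp(-4*t) + C2*exp(-4*t)*sin(t).
Apply the initial conditions: x(0) = -86/289 + C1 = 2 and x'(0) = -2/17 + C2 - 4*C1 = -5. Solving gives C1 = 664/289, C2 = 1245/289.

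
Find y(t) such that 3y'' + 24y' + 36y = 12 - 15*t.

Divide through by 3: y'' + 8y' + 12y = 4 - 5*t.
Characteristic equation r² + 8r + 12 = 0 factors as (r + 2)(r + 6) = 0, so r = -2, -6.
Hence y_h = C1*exp(-2*t) + C2*exp(-6*t).
For the particular solution try y_p = A0 + A1*t. Substituting and matching coefficients of each power of t gives A0 = 11/18, A1 = -5/12, so y_p = 11/18 - 5*t/12.

y = 11/18 - 5*t/12 + C1*exp(-2*t) + C2*exp(-6*t)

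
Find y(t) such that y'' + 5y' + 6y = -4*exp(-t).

Characteristic equation r² + 5r + 6 = 0 factors as (r + 2)(r + 3) = 0, so r = -2, -3.
Hence y_h = C1*exp(-2*t) + C2*exp(-3*t).
Try y_p = A*exp(-t). Substituting into the equation and dividing by exp(-t) gives A = -2, so y_p = -2*exp(-t).

y = -2*exp(-t) + C1*exp(-2*t) + C2*exp(-3*t)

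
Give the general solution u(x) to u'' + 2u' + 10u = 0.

Characteristic equation r² + 2r + 10 = 0 has discriminant (2)² - 4·(10) = -36 < 0, so r = -1 ± 3i.
Hence u_h = C1*cos(3*x)*exp(-x) + C2*exp(-x)*sin(3*x).

u = C1*cos(3*x)*exp(-x) + C2*exp(-x)*sin(3*x)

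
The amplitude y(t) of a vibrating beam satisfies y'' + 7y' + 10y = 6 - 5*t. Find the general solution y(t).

Characteristic equation r² + 7r + 10 = 0 factors as (r + 5)(r + 2) = 0, so r = -5, -2.
Hence y_h = C1*exp(-5*t) + C2*exp(-2*t).
For the particular solution try y_p = A0 + A1*t. Substituting and matching coefficients of each power of t gives A0 = 19/20, A1 = -1/2, so y_p = 19/20 - t/2.

y = 19/20 - t/2 + C1*exp(-5*t) + C2*exp(-2*t)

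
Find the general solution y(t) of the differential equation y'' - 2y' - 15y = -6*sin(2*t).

y = -24*cos(2*t)/377 + 114*sin(2*t)/377 + C1*exp(-3*t) + C2*exp(5*t)

Characteristic equation r² - 2r - 15 = 0 factors as (r + 3)(r - 5) = 0, so r = -3, 5.
Hence y_h = C1*exp(-3*t) + C2*exp(5*t).
Try y_p = A*cos(2*t) + B*sin(2*t). Substituting and equating the coefficients of cos(2t) and sin(2t) gives A = -24/377, B = 114/377, so y_p = -24*cos(2*t)/377 + 114*sin(2*t)/377.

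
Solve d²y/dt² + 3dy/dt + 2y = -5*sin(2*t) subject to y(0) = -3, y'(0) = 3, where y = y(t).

y = -5*exp(-t) + sin(2*t)/4 + 3*cos(2*t)/4 + 5*exp(-2*t)/4

Characteristic equation r² + 3r + 2 = 0 factors as (r + 1)(r + 2) = 0, so r = -1, -2.
Hence y_h = C1*exp(-t) + C2*exp(-2*t).
Try y_p = A*cos(2*t) + B*sin(2*t). Substituting and equating the coefficients of cos(2t) and sin(2t) gives A = 3/4, B = 1/4, so y_p = sin(2*t)/4 + 3*cos(2*t)/4.
General solution: y = sin(2*t)/4 + 3*cos(2*t)/4 + C1*exp(-t) + C2*exp(-2*t).
Apply the initial conditions: y(0) = 3/4 + C1 + C2 = -3 and y'(0) = 1/2 - C1 - 2*C2 = 3. Solving gives C1 = -5, C2 = 5/4.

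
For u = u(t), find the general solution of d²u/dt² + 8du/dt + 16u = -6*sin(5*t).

Characteristic equation r² + 8r + 16 = 0 has discriminant (8)² - 4·(16) = 0, so r = -4 is a repeated root.
Hence u_h = (C1 + C2*t)*exp(-4*t).
Try u_p = A*cos(5*t) + B*sin(5*t). Substituting and equating the coefficients of cos(5t) and sin(5t) gives A = 240/1681, B = 54/1681, so u_p = 54*sin(5*t)/1681 + 240*cos(5*t)/1681.

u = 54*sin(5*t)/1681 + 240*cos(5*t)/1681 + C1*exp(-4*t) + C2*t*exp(-4*t)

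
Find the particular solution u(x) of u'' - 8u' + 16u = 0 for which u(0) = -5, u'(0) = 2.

Characteristic equation r² - 8r + 16 = 0 has discriminant (-8)² - 4·(16) = 0, so r = 4 is a repeated root.
Hence u_h = (C1 + C2*x)*exp(4*x).
Apply the initial conditions: u(0) = C1 = -5 and u'(0) = C2 + 4*C1 = 2. Solving gives C1 = -5, C2 = 22.

u = -5*exp(4*x) + 22*x*exp(4*x)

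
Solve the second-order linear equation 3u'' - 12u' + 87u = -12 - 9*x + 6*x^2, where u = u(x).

Divide through by 3: u'' - 4u' + 29u = -4 - 3*x + 2*x^2.
Characteristic equation r² - 4r + 29 = 0 has discriminant (-4)² - 4·(29) = -100 < 0, so r = 2 ± 5i.
Hence u_h = C1*cos(5*x)*exp(2*x) + C2*exp(2*x)*sin(5*x).
For the particular solution try u_p = A0 + A1*x + A2*x^2. Substituting and matching coefficients of each power of x gives A0 = -2**(190/797)*3**(574/797)*5**(168/797)*7**(97/797)/30, A1 = -71/841, A2 = 2/29, so u_p = -3764/24389 - 71*x/841 + 2*x^2/29.

u = -3764/24389 - 71*x/841 + 2*x**2/29 + C1*cos(5*x)*exp(2*x) + C2*exp(2*x)*sin(5*x)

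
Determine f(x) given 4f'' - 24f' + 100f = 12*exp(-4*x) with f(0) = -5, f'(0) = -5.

f = 3*exp(-4*x)/65 - 328*cos(4*x)*exp(3*x)/65 + 671*exp(3*x)*sin(4*x)/260

Divide through by 4: f'' - 6f' + 25f = 3*exp(-4*x).
Characteristic equation r² - 6r + 25 = 0 has discriminant (-6)² - 4·(25) = -64 < 0, so r = 3 ± 4i.
Hence f_h = C1*cos(4*x)*exp(3*x) + C2*exp(3*x)*sin(4*x).
Try f_p = A*exp(-4*x). Substituting into the equation and dividing by exp(-4*x) gives A = 3/65, so f_p = 3*exp(-4*x)/65.
General solution: f = 3*exp(-4*x)/65 + C1*cos(4*x)*exp(3*x) + C2*exp(3*x)*sin(4*x).
Apply the initial conditions: f(0) = 3/65 + C1 = -5 and f'(0) = -12/65 + 3*C1 + 4*C2 = -5. Solving gives C1 = -328/65, C2 = 671/260.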